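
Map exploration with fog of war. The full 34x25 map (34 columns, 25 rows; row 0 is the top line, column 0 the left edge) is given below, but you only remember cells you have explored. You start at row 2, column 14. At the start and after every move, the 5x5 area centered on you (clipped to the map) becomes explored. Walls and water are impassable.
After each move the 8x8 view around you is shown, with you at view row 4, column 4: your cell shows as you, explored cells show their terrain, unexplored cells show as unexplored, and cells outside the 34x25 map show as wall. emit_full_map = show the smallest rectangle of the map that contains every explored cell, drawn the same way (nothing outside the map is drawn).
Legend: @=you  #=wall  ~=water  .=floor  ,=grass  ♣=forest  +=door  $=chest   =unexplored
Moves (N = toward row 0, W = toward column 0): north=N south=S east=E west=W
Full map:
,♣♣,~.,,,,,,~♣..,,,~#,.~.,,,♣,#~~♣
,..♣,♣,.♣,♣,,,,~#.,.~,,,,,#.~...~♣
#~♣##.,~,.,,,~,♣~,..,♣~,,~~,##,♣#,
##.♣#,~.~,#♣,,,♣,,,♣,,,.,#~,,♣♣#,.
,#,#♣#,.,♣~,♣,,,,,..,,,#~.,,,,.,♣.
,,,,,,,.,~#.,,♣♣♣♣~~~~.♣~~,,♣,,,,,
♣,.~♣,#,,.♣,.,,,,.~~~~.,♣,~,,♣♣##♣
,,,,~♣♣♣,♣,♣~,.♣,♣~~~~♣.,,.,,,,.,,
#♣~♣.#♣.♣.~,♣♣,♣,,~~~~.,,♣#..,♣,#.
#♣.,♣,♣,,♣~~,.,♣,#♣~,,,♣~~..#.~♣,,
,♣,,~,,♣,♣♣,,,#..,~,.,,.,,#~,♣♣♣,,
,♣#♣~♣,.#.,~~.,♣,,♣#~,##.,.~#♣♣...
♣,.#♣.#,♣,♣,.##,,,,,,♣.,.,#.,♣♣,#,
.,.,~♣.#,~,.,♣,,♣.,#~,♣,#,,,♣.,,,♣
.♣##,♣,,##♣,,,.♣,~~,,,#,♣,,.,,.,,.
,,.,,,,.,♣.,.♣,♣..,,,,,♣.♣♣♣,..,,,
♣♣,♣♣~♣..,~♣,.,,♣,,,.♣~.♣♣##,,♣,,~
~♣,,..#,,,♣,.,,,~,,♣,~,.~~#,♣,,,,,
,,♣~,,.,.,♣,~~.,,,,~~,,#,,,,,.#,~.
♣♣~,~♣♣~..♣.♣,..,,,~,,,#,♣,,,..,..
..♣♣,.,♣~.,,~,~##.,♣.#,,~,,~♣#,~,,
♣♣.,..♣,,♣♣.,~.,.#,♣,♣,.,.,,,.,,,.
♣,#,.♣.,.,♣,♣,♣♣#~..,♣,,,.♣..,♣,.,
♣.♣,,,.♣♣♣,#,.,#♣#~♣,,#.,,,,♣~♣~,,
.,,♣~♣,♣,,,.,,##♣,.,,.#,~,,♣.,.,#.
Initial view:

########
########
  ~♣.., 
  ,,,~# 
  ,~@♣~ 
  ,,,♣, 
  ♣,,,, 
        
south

########
  ~♣.., 
  ,,,~# 
  ,~,♣~ 
  ,,@♣, 
  ♣,,,, 
  ,,♣♣♣ 
        

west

########
   ~♣..,
  ,,,,~#
  ,,~,♣~
  ♣,@,♣,
  ,♣,,,,
  .,,♣♣♣
        

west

########
    ~♣..
  ♣,,,,~
  ,,,~,♣
  #♣@,,♣
  ~,♣,,,
  #.,,♣♣
        

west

########
     ~♣.
  ,♣,,,,
  .,,,~,
  ,#@,,,
  ♣~,♣,,
  ~#.,,♣
        

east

########
    ~♣..
 ,♣,,,,~
 .,,,~,♣
 ,#♣@,,♣
 ♣~,♣,,,
 ~#.,,♣♣
        

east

########
   ~♣..,
,♣,,,,~#
.,,,~,♣~
,#♣,@,♣,
♣~,♣,,,,
~#.,,♣♣♣
        

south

   ~♣..,
,♣,,,,~#
.,,,~,♣~
,#♣,,,♣,
♣~,♣@,,,
~#.,,♣♣♣
  ,.,,, 
        

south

,♣,,,,~#
.,,,~,♣~
,#♣,,,♣,
♣~,♣,,,,
~#.,@♣♣♣
  ,.,,, 
  ♣~,.♣ 
        

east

♣,,,,~# 
,,,~,♣~ 
#♣,,,♣, 
~,♣,,,, 
#.,,@♣♣ 
 ,.,,,, 
 ♣~,.♣, 
        

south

,,,~,♣~ 
#♣,,,♣, 
~,♣,,,, 
#.,,♣♣♣ 
 ,.,@,, 
 ♣~,.♣, 
  ♣♣,♣, 
        

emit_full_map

   ~♣..,
,♣,,,,~#
.,,,~,♣~
,#♣,,,♣,
♣~,♣,,,,
~#.,,♣♣♣
  ,.,@,,
  ♣~,.♣,
   ♣♣,♣,

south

#♣,,,♣, 
~,♣,,,, 
#.,,♣♣♣ 
 ,.,,,, 
 ♣~,@♣, 
  ♣♣,♣, 
  ,.,♣, 
        

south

~,♣,,,, 
#.,,♣♣♣ 
 ,.,,,, 
 ♣~,.♣, 
  ♣♣@♣, 
  ,.,♣, 
  ,,#.. 
        

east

,♣,,,,  
.,,♣♣♣  
,.,,,,. 
♣~,.♣,♣ 
 ♣♣,@,, 
 ,.,♣,# 
 ,,#.., 
        

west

~,♣,,,, 
#.,,♣♣♣ 
 ,.,,,,.
 ♣~,.♣,♣
  ♣♣@♣,,
  ,.,♣,#
  ,,#..,
        

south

#.,,♣♣♣ 
 ,.,,,,.
 ♣~,.♣,♣
  ♣♣,♣,,
  ,.@♣,#
  ,,#..,
  ~.,♣, 
        

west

~#.,,♣♣♣
  ,.,,,,
  ♣~,.♣,
  ,♣♣,♣,
  ~,@,♣,
  ,,,#..
  ~~.,♣,
        

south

  ,.,,,,
  ♣~,.♣,
  ,♣♣,♣,
  ~,.,♣,
  ,,@#..
  ~~.,♣,
  ,.##, 
        

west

   ,.,,,
   ♣~,.♣
  ~,♣♣,♣
  ~~,.,♣
  ♣,@,#.
  ,~~.,♣
  ♣,.##,
        

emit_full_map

   ~♣.., 
,♣,,,,~# 
.,,,~,♣~ 
,#♣,,,♣, 
♣~,♣,,,, 
~#.,,♣♣♣ 
  ,.,,,,.
  ♣~,.♣,♣
 ~,♣♣,♣,,
 ~~,.,♣,#
 ♣,@,#..,
 ,~~.,♣, 
 ♣,.##,  

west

    ,.,,
    ♣~,.
  .~,♣♣,
  ♣~~,.,
  ♣♣@,,#
  .,~~.,
  ,♣,.##
        

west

     ,.,
     ♣~,
  ♣.~,♣♣
  ,♣~~,.
  ,♣@,,,
  #.,~~.
  ♣,♣,.#
        

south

     ♣~,
  ♣.~,♣♣
  ,♣~~,.
  ,♣♣,,,
  #.@~~.
  ♣,♣,.#
  ,~,., 
        

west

      ♣~
   ♣.~,♣
  ,,♣~~,
  ♣,♣♣,,
  .#@,~~
  ,♣,♣,.
  #,~,.,
        

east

     ♣~,
  ♣.~,♣♣
 ,,♣~~,.
 ♣,♣♣,,,
 .#.@~~.
 ,♣,♣,.#
 #,~,., 
        

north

     ,.,
     ♣~,
  ♣.~,♣♣
 ,,♣~~,.
 ♣,♣@,,,
 .#.,~~.
 ,♣,♣,.#
 #,~,., 

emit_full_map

     ~♣.., 
  ,♣,,,,~# 
  .,,,~,♣~ 
  ,#♣,,,♣, 
  ♣~,♣,,,, 
  ~#.,,♣♣♣ 
    ,.,,,,.
    ♣~,.♣,♣
 ♣.~,♣♣,♣,,
,,♣~~,.,♣,#
♣,♣@,,,#..,
.#.,~~.,♣, 
,♣,♣,.##,  
#,~,.,     


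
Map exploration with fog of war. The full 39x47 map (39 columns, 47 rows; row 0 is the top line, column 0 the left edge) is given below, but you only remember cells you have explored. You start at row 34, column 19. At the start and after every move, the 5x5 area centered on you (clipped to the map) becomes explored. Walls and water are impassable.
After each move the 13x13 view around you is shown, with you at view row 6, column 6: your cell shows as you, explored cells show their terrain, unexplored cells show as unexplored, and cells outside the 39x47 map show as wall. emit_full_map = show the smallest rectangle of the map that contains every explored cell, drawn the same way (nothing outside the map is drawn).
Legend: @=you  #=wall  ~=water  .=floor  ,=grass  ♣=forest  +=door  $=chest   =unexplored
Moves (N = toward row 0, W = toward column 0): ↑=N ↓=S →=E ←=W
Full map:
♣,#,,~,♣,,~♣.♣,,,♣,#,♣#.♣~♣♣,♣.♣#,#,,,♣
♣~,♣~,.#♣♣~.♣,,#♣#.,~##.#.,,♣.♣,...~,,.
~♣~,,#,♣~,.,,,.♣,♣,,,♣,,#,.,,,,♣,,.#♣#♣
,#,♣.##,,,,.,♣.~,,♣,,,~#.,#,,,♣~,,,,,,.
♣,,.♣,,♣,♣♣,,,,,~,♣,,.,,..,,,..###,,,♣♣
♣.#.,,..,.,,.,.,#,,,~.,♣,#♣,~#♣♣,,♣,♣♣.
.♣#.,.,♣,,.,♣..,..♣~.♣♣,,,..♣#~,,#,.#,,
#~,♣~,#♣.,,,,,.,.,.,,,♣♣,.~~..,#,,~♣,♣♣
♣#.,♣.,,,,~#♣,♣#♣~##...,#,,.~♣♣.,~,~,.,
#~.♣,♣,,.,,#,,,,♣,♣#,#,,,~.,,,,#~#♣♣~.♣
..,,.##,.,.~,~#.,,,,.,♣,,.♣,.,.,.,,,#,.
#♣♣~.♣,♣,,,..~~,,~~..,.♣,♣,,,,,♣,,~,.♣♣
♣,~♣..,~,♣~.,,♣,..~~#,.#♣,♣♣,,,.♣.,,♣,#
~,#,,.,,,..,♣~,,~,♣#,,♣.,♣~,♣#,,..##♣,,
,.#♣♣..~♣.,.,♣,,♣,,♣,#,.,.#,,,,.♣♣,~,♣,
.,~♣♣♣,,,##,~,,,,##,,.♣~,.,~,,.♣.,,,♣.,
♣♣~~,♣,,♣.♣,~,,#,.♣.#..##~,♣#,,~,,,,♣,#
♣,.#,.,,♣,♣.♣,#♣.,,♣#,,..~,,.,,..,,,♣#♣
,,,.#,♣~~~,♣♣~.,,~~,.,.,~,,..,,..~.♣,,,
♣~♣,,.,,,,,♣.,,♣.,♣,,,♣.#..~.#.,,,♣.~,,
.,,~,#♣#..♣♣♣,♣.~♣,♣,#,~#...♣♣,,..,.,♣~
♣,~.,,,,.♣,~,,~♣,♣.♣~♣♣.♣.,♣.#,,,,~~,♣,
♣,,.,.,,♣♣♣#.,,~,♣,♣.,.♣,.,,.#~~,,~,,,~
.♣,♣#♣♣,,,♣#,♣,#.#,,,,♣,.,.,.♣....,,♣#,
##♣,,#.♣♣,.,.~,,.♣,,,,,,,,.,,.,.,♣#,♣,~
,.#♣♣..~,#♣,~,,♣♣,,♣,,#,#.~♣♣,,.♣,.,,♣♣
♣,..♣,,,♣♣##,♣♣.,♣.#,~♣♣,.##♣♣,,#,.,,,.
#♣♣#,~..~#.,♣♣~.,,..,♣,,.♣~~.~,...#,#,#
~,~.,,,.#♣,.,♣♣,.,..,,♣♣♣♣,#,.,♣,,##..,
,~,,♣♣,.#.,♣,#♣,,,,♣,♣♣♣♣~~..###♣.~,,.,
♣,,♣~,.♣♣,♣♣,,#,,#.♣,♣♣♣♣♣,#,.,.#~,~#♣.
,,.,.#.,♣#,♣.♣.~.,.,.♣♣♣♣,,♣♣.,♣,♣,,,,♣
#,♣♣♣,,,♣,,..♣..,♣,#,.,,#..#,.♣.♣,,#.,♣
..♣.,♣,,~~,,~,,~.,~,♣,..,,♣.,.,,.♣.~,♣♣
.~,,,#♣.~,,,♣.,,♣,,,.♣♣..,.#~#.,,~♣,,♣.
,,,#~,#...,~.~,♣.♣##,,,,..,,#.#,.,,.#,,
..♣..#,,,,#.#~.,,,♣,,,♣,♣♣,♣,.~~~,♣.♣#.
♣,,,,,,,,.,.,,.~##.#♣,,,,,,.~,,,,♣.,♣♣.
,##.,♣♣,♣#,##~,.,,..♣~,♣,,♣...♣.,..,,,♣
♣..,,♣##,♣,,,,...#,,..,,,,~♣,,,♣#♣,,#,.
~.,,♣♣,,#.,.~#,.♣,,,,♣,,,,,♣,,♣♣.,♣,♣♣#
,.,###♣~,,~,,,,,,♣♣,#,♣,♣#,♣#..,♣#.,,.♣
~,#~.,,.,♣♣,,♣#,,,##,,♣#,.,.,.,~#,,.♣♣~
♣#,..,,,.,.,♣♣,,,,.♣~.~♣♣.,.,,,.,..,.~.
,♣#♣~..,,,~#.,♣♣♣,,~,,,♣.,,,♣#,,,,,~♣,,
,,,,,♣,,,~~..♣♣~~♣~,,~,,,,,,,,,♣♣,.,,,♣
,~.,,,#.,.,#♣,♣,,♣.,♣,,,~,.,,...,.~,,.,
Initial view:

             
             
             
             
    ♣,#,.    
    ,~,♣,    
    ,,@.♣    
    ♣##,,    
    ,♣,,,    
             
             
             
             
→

             
             
             
             
   ♣,#,.,    
   ,~,♣,.    
   ,,,@♣♣    
   ♣##,,,    
   ,♣,,,♣    
             
             
             
             

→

             
             
             
             
  ♣,#,.,,    
  ,~,♣,..    
  ,,,.@♣.    
  ♣##,,,,    
  ,♣,,,♣,    
             
             
             
             

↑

             
             
             
             
    ,.♣♣♣    
  ♣,#,.,,    
  ,~,♣@..    
  ,,,.♣♣.    
  ♣##,,,,    
  ,♣,,,♣,    
             
             
             

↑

             
             
             
             
    ♣,♣♣♣    
    ,.♣♣♣    
  ♣,#,@,,    
  ,~,♣,..    
  ,,,.♣♣.    
  ♣##,,,,    
  ,♣,,,♣,    
             
             

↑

             
             
             
             
    ♣,♣♣♣    
    ♣,♣♣♣    
    ,.@♣♣    
  ♣,#,.,,    
  ,~,♣,..    
  ,,,.♣♣.    
  ♣##,,,,    
  ,♣,,,♣,    
             

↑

             
             
             
             
    .,,♣♣    
    ♣,♣♣♣    
    ♣,@♣♣    
    ,.♣♣♣    
  ♣,#,.,,    
  ,~,♣,..    
  ,,,.♣♣.    
  ♣##,,,,    
  ,♣,,,♣,    

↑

             
             
             
             
    .,♣,,    
    .,,♣♣    
    ♣,@♣♣    
    ♣,♣♣♣    
    ,.♣♣♣    
  ♣,#,.,,    
  ,~,♣,..    
  ,,,.♣♣.    
  ♣##,,,,    

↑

             
             
             
             
    #,~♣♣    
    .,♣,,    
    .,@♣♣    
    ♣,♣♣♣    
    ♣,♣♣♣    
    ,.♣♣♣    
  ♣,#,.,,    
  ,~,♣,..    
  ,,,.♣♣.    

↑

             
             
             
             
    ♣,,#,    
    #,~♣♣    
    .,@,,    
    .,,♣♣    
    ♣,♣♣♣    
    ♣,♣♣♣    
    ,.♣♣♣    
  ♣,#,.,,    
  ,~,♣,..    

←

             
             
             
             
    ,♣,,#,   
    .#,~♣♣   
    ..@♣,,   
    ..,,♣♣   
    ,♣,♣♣♣   
     ♣,♣♣♣   
     ,.♣♣♣   
   ♣,#,.,,   
   ,~,♣,..   

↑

             
             
             
             
    ,,,,,    
    ,♣,,#,   
    .#@~♣♣   
    ..,♣,,   
    ..,,♣♣   
    ,♣,♣♣♣   
     ♣,♣♣♣   
     ,.♣♣♣   
   ♣,#,.,,   

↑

             
             
             
             
    ,,,,♣    
    ,,,,,    
    ,♣@,#,   
    .#,~♣♣   
    ..,♣,,   
    ..,,♣♣   
    ,♣,♣♣♣   
     ♣,♣♣♣   
     ,.♣♣♣   

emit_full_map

 ,,,,♣ 
 ,,,,, 
 ,♣@,#,
 .#,~♣♣
 ..,♣,,
 ..,,♣♣
 ,♣,♣♣♣
  ♣,♣♣♣
  ,.♣♣♣
♣,#,.,,
,~,♣,..
,,,.♣♣.
♣##,,,,
,♣,,,♣,

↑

             
             
             
             
    ,♣.,.    
    ,,,,♣    
    ,,@,,    
    ,♣,,#,   
    .#,~♣♣   
    ..,♣,,   
    ..,,♣♣   
    ,♣,♣♣♣   
     ♣,♣♣♣   

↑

             
             
             
             
    .♣~♣♣    
    ,♣.,.    
    ,,@,♣    
    ,,,,,    
    ,♣,,#,   
    .#,~♣♣   
    ..,♣,,   
    ..,,♣♣   
    ,♣,♣♣♣   

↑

             
             
             
             
    ,♣,#,    
    .♣~♣♣    
    ,♣@,.    
    ,,,,♣    
    ,,,,,    
    ,♣,,#,   
    .#,~♣♣   
    ..,♣,,   
    ..,,♣♣   

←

             
             
             
             
    ♣,♣,#,   
    ♣.♣~♣♣   
    ♣,@.,.   
    #,,,,♣   
    ♣,,,,,   
     ,♣,,#,  
     .#,~♣♣  
     ..,♣,,  
     ..,,♣♣  

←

             
             
             
             
    ~♣,♣,#,  
    ,♣.♣~♣♣  
    ,♣@♣.,.  
    .#,,,,♣  
    .♣,,,,,  
      ,♣,,#, 
      .#,~♣♣ 
      ..,♣,, 
      ..,,♣♣ 

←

             
             
             
             
    .~♣,♣,#, 
    ♣,♣.♣~♣♣ 
    ~,@,♣.,. 
    #.#,,,,♣ 
    ,.♣,,,,, 
       ,♣,,#,
       .#,~♣♣
       ..,♣,,
       ..,,♣♣

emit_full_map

.~♣,♣,#, 
♣,♣.♣~♣♣ 
~,@,♣.,. 
#.#,,,,♣ 
,.♣,,,,, 
   ,♣,,#,
   .#,~♣♣
   ..,♣,,
   ..,,♣♣
   ,♣,♣♣♣
    ♣,♣♣♣
    ,.♣♣♣
  ♣,#,.,,
  ,~,♣,..
  ,,,.♣♣.
  ♣##,,,,
  ,♣,,,♣,


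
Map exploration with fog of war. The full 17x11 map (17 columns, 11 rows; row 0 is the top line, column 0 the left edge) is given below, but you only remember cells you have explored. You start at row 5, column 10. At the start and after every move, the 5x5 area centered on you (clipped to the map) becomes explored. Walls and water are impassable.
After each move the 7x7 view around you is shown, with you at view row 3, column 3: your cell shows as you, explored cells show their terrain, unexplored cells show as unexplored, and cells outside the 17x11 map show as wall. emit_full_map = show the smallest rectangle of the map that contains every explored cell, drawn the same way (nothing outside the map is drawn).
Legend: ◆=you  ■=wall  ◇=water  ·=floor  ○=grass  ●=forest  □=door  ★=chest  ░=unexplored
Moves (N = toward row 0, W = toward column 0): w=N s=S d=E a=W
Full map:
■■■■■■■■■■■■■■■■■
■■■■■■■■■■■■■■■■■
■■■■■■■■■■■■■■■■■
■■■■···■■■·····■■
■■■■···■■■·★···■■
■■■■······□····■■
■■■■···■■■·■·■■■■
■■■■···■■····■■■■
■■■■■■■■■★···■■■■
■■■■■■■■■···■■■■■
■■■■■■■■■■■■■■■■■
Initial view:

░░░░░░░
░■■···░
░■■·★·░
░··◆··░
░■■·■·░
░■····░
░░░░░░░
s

░■■···░
░■■·★·░
░··□··░
░■■◆■·░
░■····░
░■★···░
░░░░░░░

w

░░░░░░░
░■■···░
░■■·★·░
░··◆··░
░■■·■·░
░■····░
░■★···░

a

░░░░░░░
░■■■···
░■■■·★·
░··◆□··
░■■■·■·
░■■····
░░■★···

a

░░░░░░░
░·■■■··
░·■■■·★
░··◆·□·
░·■■■·■
░·■■···
░░░■★··

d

░░░░░░░
·■■■···
·■■■·★·
···◆□··
·■■■·■·
·■■····
░░■★···

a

░░░░░░░
░·■■■··
░·■■■·★
░··◆·□·
░·■■■·■
░·■■···
░░░■★··

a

░░░░░░░
░··■■■·
░··■■■·
░··◆··□
░··■■■·
░··■■··
░░░░■★·

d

░░░░░░░
··■■■··
··■■■·★
···◆·□·
··■■■·■
··■■···
░░░■★··

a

░░░░░░░
░··■■■·
░··■■■·
░··◆··□
░··■■■·
░··■■··
░░░░■★·

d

░░░░░░░
··■■■··
··■■■·★
···◆·□·
··■■■·■
··■■···
░░░■★··


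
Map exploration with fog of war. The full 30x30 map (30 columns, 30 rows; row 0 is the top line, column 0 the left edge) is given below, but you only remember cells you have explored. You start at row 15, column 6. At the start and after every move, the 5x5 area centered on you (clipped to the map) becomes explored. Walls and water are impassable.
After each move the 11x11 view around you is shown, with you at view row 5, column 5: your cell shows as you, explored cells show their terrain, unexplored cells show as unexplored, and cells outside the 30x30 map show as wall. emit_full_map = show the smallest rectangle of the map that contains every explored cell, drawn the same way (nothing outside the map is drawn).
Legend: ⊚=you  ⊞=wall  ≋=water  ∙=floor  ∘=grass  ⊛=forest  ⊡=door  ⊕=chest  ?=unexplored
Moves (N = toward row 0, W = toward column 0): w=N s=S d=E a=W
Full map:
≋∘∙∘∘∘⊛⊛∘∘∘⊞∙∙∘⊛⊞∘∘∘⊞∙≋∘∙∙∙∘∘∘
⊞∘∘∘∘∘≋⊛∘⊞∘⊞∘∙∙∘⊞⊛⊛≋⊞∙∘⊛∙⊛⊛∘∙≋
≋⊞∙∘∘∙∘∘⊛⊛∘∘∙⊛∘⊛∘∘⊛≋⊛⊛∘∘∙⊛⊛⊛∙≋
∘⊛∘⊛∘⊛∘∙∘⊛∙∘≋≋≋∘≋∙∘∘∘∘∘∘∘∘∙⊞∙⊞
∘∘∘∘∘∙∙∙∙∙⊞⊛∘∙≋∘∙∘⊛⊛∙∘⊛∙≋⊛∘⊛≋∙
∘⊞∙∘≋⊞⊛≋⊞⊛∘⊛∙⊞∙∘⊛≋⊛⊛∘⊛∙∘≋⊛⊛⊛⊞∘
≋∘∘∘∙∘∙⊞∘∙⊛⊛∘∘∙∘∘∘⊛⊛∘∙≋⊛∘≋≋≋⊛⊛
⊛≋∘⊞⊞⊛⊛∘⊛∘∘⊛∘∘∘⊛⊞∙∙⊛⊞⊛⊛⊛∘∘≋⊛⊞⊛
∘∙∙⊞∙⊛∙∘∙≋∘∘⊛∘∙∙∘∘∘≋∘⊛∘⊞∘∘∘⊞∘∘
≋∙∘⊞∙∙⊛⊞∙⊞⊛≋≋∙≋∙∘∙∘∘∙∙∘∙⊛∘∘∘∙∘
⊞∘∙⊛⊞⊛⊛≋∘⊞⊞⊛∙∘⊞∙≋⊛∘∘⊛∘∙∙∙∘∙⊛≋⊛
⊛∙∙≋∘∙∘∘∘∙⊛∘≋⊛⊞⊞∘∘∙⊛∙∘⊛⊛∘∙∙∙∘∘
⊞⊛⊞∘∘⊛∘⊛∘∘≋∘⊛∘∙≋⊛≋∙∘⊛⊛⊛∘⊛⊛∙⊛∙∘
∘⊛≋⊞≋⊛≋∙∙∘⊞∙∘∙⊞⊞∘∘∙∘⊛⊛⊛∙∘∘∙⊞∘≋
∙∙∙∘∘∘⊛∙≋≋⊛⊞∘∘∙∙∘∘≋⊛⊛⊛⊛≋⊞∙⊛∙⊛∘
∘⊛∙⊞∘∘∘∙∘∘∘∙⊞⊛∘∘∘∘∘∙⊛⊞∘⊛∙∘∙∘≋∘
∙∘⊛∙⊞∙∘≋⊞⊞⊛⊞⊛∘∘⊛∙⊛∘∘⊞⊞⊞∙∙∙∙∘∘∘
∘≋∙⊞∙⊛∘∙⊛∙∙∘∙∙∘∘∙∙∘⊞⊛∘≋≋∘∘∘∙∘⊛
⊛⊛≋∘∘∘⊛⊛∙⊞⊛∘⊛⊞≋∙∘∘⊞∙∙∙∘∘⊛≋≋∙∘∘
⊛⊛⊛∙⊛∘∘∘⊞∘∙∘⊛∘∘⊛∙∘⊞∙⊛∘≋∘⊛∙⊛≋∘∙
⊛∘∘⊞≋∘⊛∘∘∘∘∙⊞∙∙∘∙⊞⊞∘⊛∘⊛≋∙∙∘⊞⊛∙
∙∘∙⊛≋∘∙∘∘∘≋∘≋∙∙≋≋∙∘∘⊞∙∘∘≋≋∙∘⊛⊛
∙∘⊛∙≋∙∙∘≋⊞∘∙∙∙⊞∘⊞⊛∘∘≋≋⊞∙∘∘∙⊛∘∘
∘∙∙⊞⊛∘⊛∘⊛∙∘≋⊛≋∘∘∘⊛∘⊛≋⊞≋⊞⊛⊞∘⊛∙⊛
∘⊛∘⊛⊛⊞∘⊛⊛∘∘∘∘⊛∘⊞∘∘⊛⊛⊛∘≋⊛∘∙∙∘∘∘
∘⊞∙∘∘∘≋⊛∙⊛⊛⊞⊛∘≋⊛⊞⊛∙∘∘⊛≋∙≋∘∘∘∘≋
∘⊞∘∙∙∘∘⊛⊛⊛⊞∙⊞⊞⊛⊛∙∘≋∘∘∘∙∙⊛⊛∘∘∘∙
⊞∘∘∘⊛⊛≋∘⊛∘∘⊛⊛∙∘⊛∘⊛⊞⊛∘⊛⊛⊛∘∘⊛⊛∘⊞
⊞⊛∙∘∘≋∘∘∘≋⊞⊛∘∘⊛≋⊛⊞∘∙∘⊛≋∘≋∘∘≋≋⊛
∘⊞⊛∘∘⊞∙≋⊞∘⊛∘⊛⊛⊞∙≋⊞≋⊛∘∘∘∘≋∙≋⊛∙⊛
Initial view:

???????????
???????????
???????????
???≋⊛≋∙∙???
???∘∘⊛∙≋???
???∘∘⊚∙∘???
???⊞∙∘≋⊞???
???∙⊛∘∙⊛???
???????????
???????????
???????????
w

???????????
???????????
???????????
???∘⊛∘⊛∘???
???≋⊛≋∙∙???
???∘∘⊚∙≋???
???∘∘∘∙∘???
???⊞∙∘≋⊞???
???∙⊛∘∙⊛???
???????????
???????????

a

???????????
???????????
???????????
???∘∘⊛∘⊛∘??
???⊞≋⊛≋∙∙??
???∘∘⊚⊛∙≋??
???⊞∘∘∘∙∘??
???∙⊞∙∘≋⊞??
????∙⊛∘∙⊛??
???????????
???????????

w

???????????
???????????
???????????
???≋∘∙∘∘???
???∘∘⊛∘⊛∘??
???⊞≋⊚≋∙∙??
???∘∘∘⊛∙≋??
???⊞∘∘∘∙∘??
???∙⊞∙∘≋⊞??
????∙⊛∘∙⊛??
???????????

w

???????????
???????????
???????????
???⊛⊞⊛⊛≋???
???≋∘∙∘∘???
???∘∘⊚∘⊛∘??
???⊞≋⊛≋∙∙??
???∘∘∘⊛∙≋??
???⊞∘∘∘∙∘??
???∙⊞∙∘≋⊞??
????∙⊛∘∙⊛??

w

???????????
???????????
???????????
???⊞∙∙⊛⊞???
???⊛⊞⊛⊛≋???
???≋∘⊚∘∘???
???∘∘⊛∘⊛∘??
???⊞≋⊛≋∙∙??
???∘∘∘⊛∙≋??
???⊞∘∘∘∙∘??
???∙⊞∙∘≋⊞??

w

???????????
???????????
???????????
???⊞∙⊛∙∘???
???⊞∙∙⊛⊞???
???⊛⊞⊚⊛≋???
???≋∘∙∘∘???
???∘∘⊛∘⊛∘??
???⊞≋⊛≋∙∙??
???∘∘∘⊛∙≋??
???⊞∘∘∘∙∘??

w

???????????
???????????
???????????
???⊞⊞⊛⊛∘???
???⊞∙⊛∙∘???
???⊞∙⊚⊛⊞???
???⊛⊞⊛⊛≋???
???≋∘∙∘∘???
???∘∘⊛∘⊛∘??
???⊞≋⊛≋∙∙??
???∘∘∘⊛∙≋??

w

???????????
???????????
???????????
???∘∙∘∙⊞???
???⊞⊞⊛⊛∘???
???⊞∙⊚∙∘???
???⊞∙∙⊛⊞???
???⊛⊞⊛⊛≋???
???≋∘∙∘∘???
???∘∘⊛∘⊛∘??
???⊞≋⊛≋∙∙??

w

???????????
???????????
???????????
???∘≋⊞⊛≋???
???∘∙∘∙⊞???
???⊞⊞⊚⊛∘???
???⊞∙⊛∙∘???
???⊞∙∙⊛⊞???
???⊛⊞⊛⊛≋???
???≋∘∙∘∘???
???∘∘⊛∘⊛∘??

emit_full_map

∘≋⊞⊛≋?
∘∙∘∙⊞?
⊞⊞⊚⊛∘?
⊞∙⊛∙∘?
⊞∙∙⊛⊞?
⊛⊞⊛⊛≋?
≋∘∙∘∘?
∘∘⊛∘⊛∘
⊞≋⊛≋∙∙
∘∘∘⊛∙≋
⊞∘∘∘∙∘
∙⊞∙∘≋⊞
?∙⊛∘∙⊛

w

???????????
???????????
???????????
???∘∘∙∙∙???
???∘≋⊞⊛≋???
???∘∙⊚∙⊞???
???⊞⊞⊛⊛∘???
???⊞∙⊛∙∘???
???⊞∙∙⊛⊞???
???⊛⊞⊛⊛≋???
???≋∘∙∘∘???

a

⊞??????????
⊞??????????
⊞??????????
⊞??∘∘∘∙∙∙??
⊞??∙∘≋⊞⊛≋??
⊞??∘∘⊚∘∙⊞??
⊞??∘⊞⊞⊛⊛∘??
⊞??∙⊞∙⊛∙∘??
⊞???⊞∙∙⊛⊞??
⊞???⊛⊞⊛⊛≋??
⊞???≋∘∙∘∘??

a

⊞⊞?????????
⊞⊞?????????
⊞⊞?????????
⊞⊞?∘∘∘∘∙∙∙?
⊞⊞?⊞∙∘≋⊞⊛≋?
⊞⊞?∘∘⊚∙∘∙⊞?
⊞⊞?≋∘⊞⊞⊛⊛∘?
⊞⊞?∙∙⊞∙⊛∙∘?
⊞⊞???⊞∙∙⊛⊞?
⊞⊞???⊛⊞⊛⊛≋?
⊞⊞???≋∘∙∘∘?

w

⊞⊞?????????
⊞⊞?????????
⊞⊞?????????
⊞⊞?⊛∘⊛∘⊛???
⊞⊞?∘∘∘∘∙∙∙?
⊞⊞?⊞∙⊚≋⊞⊛≋?
⊞⊞?∘∘∘∙∘∙⊞?
⊞⊞?≋∘⊞⊞⊛⊛∘?
⊞⊞?∙∙⊞∙⊛∙∘?
⊞⊞???⊞∙∙⊛⊞?
⊞⊞???⊛⊞⊛⊛≋?

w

⊞⊞⊞⊞⊞⊞⊞⊞⊞⊞⊞
⊞⊞?????????
⊞⊞?????????
⊞⊞?⊞∙∘∘∙???
⊞⊞?⊛∘⊛∘⊛???
⊞⊞?∘∘⊚∘∙∙∙?
⊞⊞?⊞∙∘≋⊞⊛≋?
⊞⊞?∘∘∘∙∘∙⊞?
⊞⊞?≋∘⊞⊞⊛⊛∘?
⊞⊞?∙∙⊞∙⊛∙∘?
⊞⊞???⊞∙∙⊛⊞?

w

⊞⊞⊞⊞⊞⊞⊞⊞⊞⊞⊞
⊞⊞⊞⊞⊞⊞⊞⊞⊞⊞⊞
⊞⊞?????????
⊞⊞?∘∘∘∘∘???
⊞⊞?⊞∙∘∘∙???
⊞⊞?⊛∘⊚∘⊛???
⊞⊞?∘∘∘∘∙∙∙?
⊞⊞?⊞∙∘≋⊞⊛≋?
⊞⊞?∘∘∘∙∘∙⊞?
⊞⊞?≋∘⊞⊞⊛⊛∘?
⊞⊞?∙∙⊞∙⊛∙∘?

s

⊞⊞⊞⊞⊞⊞⊞⊞⊞⊞⊞
⊞⊞?????????
⊞⊞?∘∘∘∘∘???
⊞⊞?⊞∙∘∘∙???
⊞⊞?⊛∘⊛∘⊛???
⊞⊞?∘∘⊚∘∙∙∙?
⊞⊞?⊞∙∘≋⊞⊛≋?
⊞⊞?∘∘∘∙∘∙⊞?
⊞⊞?≋∘⊞⊞⊛⊛∘?
⊞⊞?∙∙⊞∙⊛∙∘?
⊞⊞???⊞∙∙⊛⊞?

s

⊞⊞?????????
⊞⊞?∘∘∘∘∘???
⊞⊞?⊞∙∘∘∙???
⊞⊞?⊛∘⊛∘⊛???
⊞⊞?∘∘∘∘∙∙∙?
⊞⊞?⊞∙⊚≋⊞⊛≋?
⊞⊞?∘∘∘∙∘∙⊞?
⊞⊞?≋∘⊞⊞⊛⊛∘?
⊞⊞?∙∙⊞∙⊛∙∘?
⊞⊞???⊞∙∙⊛⊞?
⊞⊞???⊛⊞⊛⊛≋?

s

⊞⊞?∘∘∘∘∘???
⊞⊞?⊞∙∘∘∙???
⊞⊞?⊛∘⊛∘⊛???
⊞⊞?∘∘∘∘∙∙∙?
⊞⊞?⊞∙∘≋⊞⊛≋?
⊞⊞?∘∘⊚∙∘∙⊞?
⊞⊞?≋∘⊞⊞⊛⊛∘?
⊞⊞?∙∙⊞∙⊛∙∘?
⊞⊞???⊞∙∙⊛⊞?
⊞⊞???⊛⊞⊛⊛≋?
⊞⊞???≋∘∙∘∘?

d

⊞?∘∘∘∘∘????
⊞?⊞∙∘∘∙????
⊞?⊛∘⊛∘⊛????
⊞?∘∘∘∘∙∙∙??
⊞?⊞∙∘≋⊞⊛≋??
⊞?∘∘∘⊚∘∙⊞??
⊞?≋∘⊞⊞⊛⊛∘??
⊞?∙∙⊞∙⊛∙∘??
⊞???⊞∙∙⊛⊞??
⊞???⊛⊞⊛⊛≋??
⊞???≋∘∙∘∘??

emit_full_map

∘∘∘∘∘???
⊞∙∘∘∙???
⊛∘⊛∘⊛???
∘∘∘∘∙∙∙?
⊞∙∘≋⊞⊛≋?
∘∘∘⊚∘∙⊞?
≋∘⊞⊞⊛⊛∘?
∙∙⊞∙⊛∙∘?
??⊞∙∙⊛⊞?
??⊛⊞⊛⊛≋?
??≋∘∙∘∘?
??∘∘⊛∘⊛∘
??⊞≋⊛≋∙∙
??∘∘∘⊛∙≋
??⊞∘∘∘∙∘
??∙⊞∙∘≋⊞
???∙⊛∘∙⊛

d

?∘∘∘∘∘?????
?⊞∙∘∘∙?????
?⊛∘⊛∘⊛?????
?∘∘∘∘∙∙∙???
?⊞∙∘≋⊞⊛≋???
?∘∘∘∙⊚∙⊞???
?≋∘⊞⊞⊛⊛∘???
?∙∙⊞∙⊛∙∘???
???⊞∙∙⊛⊞???
???⊛⊞⊛⊛≋???
???≋∘∙∘∘???

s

?⊞∙∘∘∙?????
?⊛∘⊛∘⊛?????
?∘∘∘∘∙∙∙???
?⊞∙∘≋⊞⊛≋???
?∘∘∘∙∘∙⊞???
?≋∘⊞⊞⊚⊛∘???
?∙∙⊞∙⊛∙∘???
???⊞∙∙⊛⊞???
???⊛⊞⊛⊛≋???
???≋∘∙∘∘???
???∘∘⊛∘⊛∘??

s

?⊛∘⊛∘⊛?????
?∘∘∘∘∙∙∙???
?⊞∙∘≋⊞⊛≋???
?∘∘∘∙∘∙⊞???
?≋∘⊞⊞⊛⊛∘???
?∙∙⊞∙⊚∙∘???
???⊞∙∙⊛⊞???
???⊛⊞⊛⊛≋???
???≋∘∙∘∘???
???∘∘⊛∘⊛∘??
???⊞≋⊛≋∙∙??

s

?∘∘∘∘∙∙∙???
?⊞∙∘≋⊞⊛≋???
?∘∘∘∙∘∙⊞???
?≋∘⊞⊞⊛⊛∘???
?∙∙⊞∙⊛∙∘???
???⊞∙⊚⊛⊞???
???⊛⊞⊛⊛≋???
???≋∘∙∘∘???
???∘∘⊛∘⊛∘??
???⊞≋⊛≋∙∙??
???∘∘∘⊛∙≋??

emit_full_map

∘∘∘∘∘???
⊞∙∘∘∙???
⊛∘⊛∘⊛???
∘∘∘∘∙∙∙?
⊞∙∘≋⊞⊛≋?
∘∘∘∙∘∙⊞?
≋∘⊞⊞⊛⊛∘?
∙∙⊞∙⊛∙∘?
??⊞∙⊚⊛⊞?
??⊛⊞⊛⊛≋?
??≋∘∙∘∘?
??∘∘⊛∘⊛∘
??⊞≋⊛≋∙∙
??∘∘∘⊛∙≋
??⊞∘∘∘∙∘
??∙⊞∙∘≋⊞
???∙⊛∘∙⊛

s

?⊞∙∘≋⊞⊛≋???
?∘∘∘∙∘∙⊞???
?≋∘⊞⊞⊛⊛∘???
?∙∙⊞∙⊛∙∘???
???⊞∙∙⊛⊞???
???⊛⊞⊚⊛≋???
???≋∘∙∘∘???
???∘∘⊛∘⊛∘??
???⊞≋⊛≋∙∙??
???∘∘∘⊛∙≋??
???⊞∘∘∘∙∘??

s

?∘∘∘∙∘∙⊞???
?≋∘⊞⊞⊛⊛∘???
?∙∙⊞∙⊛∙∘???
???⊞∙∙⊛⊞???
???⊛⊞⊛⊛≋???
???≋∘⊚∘∘???
???∘∘⊛∘⊛∘??
???⊞≋⊛≋∙∙??
???∘∘∘⊛∙≋??
???⊞∘∘∘∙∘??
???∙⊞∙∘≋⊞??

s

?≋∘⊞⊞⊛⊛∘???
?∙∙⊞∙⊛∙∘???
???⊞∙∙⊛⊞???
???⊛⊞⊛⊛≋???
???≋∘∙∘∘???
???∘∘⊚∘⊛∘??
???⊞≋⊛≋∙∙??
???∘∘∘⊛∙≋??
???⊞∘∘∘∙∘??
???∙⊞∙∘≋⊞??
????∙⊛∘∙⊛??

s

?∙∙⊞∙⊛∙∘???
???⊞∙∙⊛⊞???
???⊛⊞⊛⊛≋???
???≋∘∙∘∘???
???∘∘⊛∘⊛∘??
???⊞≋⊚≋∙∙??
???∘∘∘⊛∙≋??
???⊞∘∘∘∙∘??
???∙⊞∙∘≋⊞??
????∙⊛∘∙⊛??
???????????

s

???⊞∙∙⊛⊞???
???⊛⊞⊛⊛≋???
???≋∘∙∘∘???
???∘∘⊛∘⊛∘??
???⊞≋⊛≋∙∙??
???∘∘⊚⊛∙≋??
???⊞∘∘∘∙∘??
???∙⊞∙∘≋⊞??
????∙⊛∘∙⊛??
???????????
???????????

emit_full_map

∘∘∘∘∘???
⊞∙∘∘∙???
⊛∘⊛∘⊛???
∘∘∘∘∙∙∙?
⊞∙∘≋⊞⊛≋?
∘∘∘∙∘∙⊞?
≋∘⊞⊞⊛⊛∘?
∙∙⊞∙⊛∙∘?
??⊞∙∙⊛⊞?
??⊛⊞⊛⊛≋?
??≋∘∙∘∘?
??∘∘⊛∘⊛∘
??⊞≋⊛≋∙∙
??∘∘⊚⊛∙≋
??⊞∘∘∘∙∘
??∙⊞∙∘≋⊞
???∙⊛∘∙⊛


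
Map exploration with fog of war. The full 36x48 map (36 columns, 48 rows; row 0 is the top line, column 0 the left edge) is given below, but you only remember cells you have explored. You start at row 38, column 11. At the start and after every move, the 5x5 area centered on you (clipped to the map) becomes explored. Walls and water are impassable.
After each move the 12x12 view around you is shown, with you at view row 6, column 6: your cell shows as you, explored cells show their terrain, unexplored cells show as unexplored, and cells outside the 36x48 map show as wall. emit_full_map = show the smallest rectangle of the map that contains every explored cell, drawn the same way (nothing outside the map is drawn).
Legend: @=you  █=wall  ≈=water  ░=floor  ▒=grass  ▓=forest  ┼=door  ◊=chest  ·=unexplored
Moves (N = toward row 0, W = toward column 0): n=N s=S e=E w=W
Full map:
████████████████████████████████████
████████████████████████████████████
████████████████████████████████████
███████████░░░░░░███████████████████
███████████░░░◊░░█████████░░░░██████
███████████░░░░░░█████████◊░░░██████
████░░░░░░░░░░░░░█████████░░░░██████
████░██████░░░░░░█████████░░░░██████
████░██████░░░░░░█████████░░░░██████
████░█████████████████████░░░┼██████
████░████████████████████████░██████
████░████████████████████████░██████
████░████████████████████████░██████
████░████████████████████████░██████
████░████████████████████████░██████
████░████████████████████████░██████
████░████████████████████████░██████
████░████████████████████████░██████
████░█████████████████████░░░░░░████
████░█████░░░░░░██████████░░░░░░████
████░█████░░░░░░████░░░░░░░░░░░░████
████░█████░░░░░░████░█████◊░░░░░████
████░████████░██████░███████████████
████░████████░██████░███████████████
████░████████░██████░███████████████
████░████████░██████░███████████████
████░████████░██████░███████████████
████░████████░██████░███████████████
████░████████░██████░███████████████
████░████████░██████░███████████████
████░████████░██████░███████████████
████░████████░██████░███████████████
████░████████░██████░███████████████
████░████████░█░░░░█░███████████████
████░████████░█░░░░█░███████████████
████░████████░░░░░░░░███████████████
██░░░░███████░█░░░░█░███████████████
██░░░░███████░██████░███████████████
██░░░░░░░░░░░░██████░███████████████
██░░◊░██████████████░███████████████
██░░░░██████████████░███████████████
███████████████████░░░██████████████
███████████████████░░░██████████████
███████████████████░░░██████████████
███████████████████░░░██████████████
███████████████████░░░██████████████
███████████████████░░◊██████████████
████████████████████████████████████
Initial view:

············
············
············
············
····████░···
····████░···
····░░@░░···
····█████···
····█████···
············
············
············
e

············
············
············
············
···████░█···
···████░█···
···░░░@░█···
···██████···
···██████···
············
············
············

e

············
············
············
············
··████░█░···
··████░██···
··░░░░@██···
··███████···
··███████···
············
············
············

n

············
············
············
············
····██░░░···
··████░█░···
··████@██···
··░░░░░██···
··███████···
··███████···
············
············

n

············
············
············
············
····██░█░···
····██░░░···
··████@█░···
··████░██···
··░░░░░██···
··███████···
··███████···
············

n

············
············
············
············
····██░█░···
····██░█░···
····██@░░···
··████░█░···
··████░██···
··░░░░░██···
··███████···
··███████···

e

············
············
············
············
···██░█░░···
···██░█░░···
···██░@░░···
·████░█░░···
·████░███···
·░░░░░██····
·███████····
·███████····

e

············
············
············
············
··██░█░░░···
··██░█░░░···
··██░░@░░···
████░█░░░···
████░████···
░░░░░██·····
███████·····
███████·····

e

············
············
············
············
·██░█░░░░···
·██░█░░░░···
·██░░░@░░···
███░█░░░░···
███░█████···
░░░░██······
██████······
██████······

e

············
············
············
············
██░█░░░░█···
██░█░░░░█···
██░░░░@░░···
██░█░░░░█···
██░██████···
░░░██·······
█████·······
█████·······

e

············
············
············
············
█░█░░░░█░···
█░█░░░░█░···
█░░░░░@░░···
█░█░░░░█░···
█░██████░···
░░██········
████········
████········

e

············
············
············
············
░█░░░░█░█···
░█░░░░█░█···
░░░░░░@░█···
░█░░░░█░█···
░██████░█···
░██·········
███·········
███·········

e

············
············
············
············
█░░░░█░██···
█░░░░█░██···
░░░░░░@██···
█░░░░█░██···
██████░██···
██··········
██··········
██··········

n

············
············
············
············
····██░██···
█░░░░█░██···
█░░░░█@██···
░░░░░░░██···
█░░░░█░██···
██████░██···
██··········
██··········

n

············
············
············
············
····██░██···
····██░██···
█░░░░█@██···
█░░░░█░██···
░░░░░░░██···
█░░░░█░██···
██████░██···
██··········

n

············
············
············
············
····██░██···
····██░██···
····██@██···
█░░░░█░██···
█░░░░█░██···
░░░░░░░██···
█░░░░█░██···
██████░██···

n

············
············
············
············
····██░██···
····██░██···
····██@██···
····██░██···
█░░░░█░██···
█░░░░█░██···
░░░░░░░██···
█░░░░█░██···

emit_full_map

·········██░██
·········██░██
·········██@██
·········██░██
··██░█░░░░█░██
··██░█░░░░█░██
··██░░░░░░░░██
████░█░░░░█░██
████░██████░██
░░░░░██·······
███████·······
███████·······

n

············
············
············
············
····██░██···
····██░██···
····██@██···
····██░██···
····██░██···
█░░░░█░██···
█░░░░█░██···
░░░░░░░██···

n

············
············
············
············
····██░██···
····██░██···
····██@██···
····██░██···
····██░██···
····██░██···
█░░░░█░██···
█░░░░█░██···

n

············
············
············
············
····██░██···
····██░██···
····██@██···
····██░██···
····██░██···
····██░██···
····██░██···
█░░░░█░██···

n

············
············
············
············
····██░██···
····██░██···
····██@██···
····██░██···
····██░██···
····██░██···
····██░██···
····██░██···

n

············
············
············
············
····██░██···
····██░██···
····██@██···
····██░██···
····██░██···
····██░██···
····██░██···
····██░██···

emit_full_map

·········██░██
·········██░██
·········██@██
·········██░██
·········██░██
·········██░██
·········██░██
·········██░██
·········██░██
··██░█░░░░█░██
··██░█░░░░█░██
··██░░░░░░░░██
████░█░░░░█░██
████░██████░██
░░░░░██·······
███████·······
███████·······
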